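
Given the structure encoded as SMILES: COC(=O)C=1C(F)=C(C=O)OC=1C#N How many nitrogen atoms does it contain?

Scan the SMILES for N atoms (remember two-letter symbols like Cl and Br are single atoms).
Nitrogen count: 1.

1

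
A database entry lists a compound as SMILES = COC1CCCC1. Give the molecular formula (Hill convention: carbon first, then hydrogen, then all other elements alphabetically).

Walk through each heavy atom and fill implicit hydrogens from standard valence (C 4, N 3, O 2, S 2, halogen 1):
  atom 1: C, bond orders sum to 1 (valence 4) → 3 H
  atom 2: O, bond orders sum to 2 (valence 2) → 0 H
  atom 3: C, bond orders sum to 3 (valence 4) → 1 H
  atom 4: C, bond orders sum to 2 (valence 4) → 2 H
  atom 5: C, bond orders sum to 2 (valence 4) → 2 H
  atom 6: C, bond orders sum to 2 (valence 4) → 2 H
  atom 7: C, bond orders sum to 2 (valence 4) → 2 H
Totals → C:6, H:12, O:1.
In Hill order: C6H12O.

C6H12O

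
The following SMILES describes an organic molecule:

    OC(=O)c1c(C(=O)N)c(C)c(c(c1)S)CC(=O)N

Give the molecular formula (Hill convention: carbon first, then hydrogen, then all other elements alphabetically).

Walk through each heavy atom and fill implicit hydrogens from standard valence (C 4, N 3, O 2, S 2, halogen 1); for lowercase aromatic atoms, an aromatic c carries 1 H when it has two neighbours and 0 H with three, and aromatic n carries 0 H:
  atom 1: O, bond orders sum to 1 (valence 2) → 1 H
  atom 2: C, bond orders sum to 4 (valence 4) → 0 H
  atom 3: O, bond orders sum to 2 (valence 2) → 0 H
  atom 4: aromatic c, 3 neighbours → 0 H
  atom 5: aromatic c, 3 neighbours → 0 H
  atom 6: C, bond orders sum to 4 (valence 4) → 0 H
  atom 7: O, bond orders sum to 2 (valence 2) → 0 H
  atom 8: N, bond orders sum to 1 (valence 3) → 2 H
  atom 9: aromatic c, 3 neighbours → 0 H
  atom 10: C, bond orders sum to 1 (valence 4) → 3 H
  atom 11: aromatic c, 3 neighbours → 0 H
  atom 12: aromatic c, 3 neighbours → 0 H
  atom 13: aromatic c, 2 neighbours → 1 H
  atom 14: S, bond orders sum to 1 (valence 2) → 1 H
  atom 15: C, bond orders sum to 2 (valence 4) → 2 H
  atom 16: C, bond orders sum to 4 (valence 4) → 0 H
  atom 17: O, bond orders sum to 2 (valence 2) → 0 H
  atom 18: N, bond orders sum to 1 (valence 3) → 2 H
Totals → C:11, H:12, N:2, O:4, S:1.

C11H12N2O4S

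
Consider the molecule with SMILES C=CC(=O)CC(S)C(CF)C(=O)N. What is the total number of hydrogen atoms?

Walk through each heavy atom and fill implicit hydrogens from standard valence (C 4, N 3, O 2, S 2, halogen 1):
  atom 1: C, bond orders sum to 2 (valence 4) → 2 H
  atom 2: C, bond orders sum to 3 (valence 4) → 1 H
  atom 3: C, bond orders sum to 4 (valence 4) → 0 H
  atom 4: O, bond orders sum to 2 (valence 2) → 0 H
  atom 5: C, bond orders sum to 2 (valence 4) → 2 H
  atom 6: C, bond orders sum to 3 (valence 4) → 1 H
  atom 7: S, bond orders sum to 1 (valence 2) → 1 H
  atom 8: C, bond orders sum to 3 (valence 4) → 1 H
  atom 9: C, bond orders sum to 2 (valence 4) → 2 H
  atom 10: F (halogen, monovalent) → 0 H
  atom 11: C, bond orders sum to 4 (valence 4) → 0 H
  atom 12: O, bond orders sum to 2 (valence 2) → 0 H
  atom 13: N, bond orders sum to 1 (valence 3) → 2 H
Total hydrogens: 12.

12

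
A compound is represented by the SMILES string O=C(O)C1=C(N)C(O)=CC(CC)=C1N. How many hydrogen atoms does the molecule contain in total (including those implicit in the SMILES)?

Walk through each heavy atom and fill implicit hydrogens from standard valence (C 4, N 3, O 2, S 2, halogen 1):
  atom 1: O, bond orders sum to 2 (valence 2) → 0 H
  atom 2: C, bond orders sum to 4 (valence 4) → 0 H
  atom 3: O, bond orders sum to 1 (valence 2) → 1 H
  atom 4: C, bond orders sum to 4 (valence 4) → 0 H
  atom 5: C, bond orders sum to 4 (valence 4) → 0 H
  atom 6: N, bond orders sum to 1 (valence 3) → 2 H
  atom 7: C, bond orders sum to 4 (valence 4) → 0 H
  atom 8: O, bond orders sum to 1 (valence 2) → 1 H
  atom 9: C, bond orders sum to 3 (valence 4) → 1 H
  atom 10: C, bond orders sum to 4 (valence 4) → 0 H
  atom 11: C, bond orders sum to 2 (valence 4) → 2 H
  atom 12: C, bond orders sum to 1 (valence 4) → 3 H
  atom 13: C, bond orders sum to 4 (valence 4) → 0 H
  atom 14: N, bond orders sum to 1 (valence 3) → 2 H
Total hydrogens: 12.

12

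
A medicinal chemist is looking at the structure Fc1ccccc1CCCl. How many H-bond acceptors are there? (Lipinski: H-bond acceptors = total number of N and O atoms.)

0

N atoms: 0; O atoms: 0.
Lipinski HBA = 0 + 0 = 0.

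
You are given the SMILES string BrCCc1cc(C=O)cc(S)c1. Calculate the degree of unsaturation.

5

Molecular formula: C9H9BrOS.
DoU = (2C + 2 + N − H − X) / 2, where X is the halogen count and O/S are ignored.
    = (2·9 + 2 + 0 − 9 − 1) / 2 = 10 / 2 = 5.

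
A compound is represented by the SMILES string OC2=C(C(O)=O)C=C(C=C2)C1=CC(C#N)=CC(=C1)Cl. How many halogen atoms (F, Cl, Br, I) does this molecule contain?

Halogen atoms appear at heavy-atom position 19 (1×Cl).
Other groups present: 1 carboxylic acid, 1 hydroxyl, 1 nitrile.
Halogen count: 1.

1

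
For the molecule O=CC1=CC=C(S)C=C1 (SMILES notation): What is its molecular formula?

Walk through each heavy atom and fill implicit hydrogens from standard valence (C 4, N 3, O 2, S 2, halogen 1):
  atom 1: O, bond orders sum to 2 (valence 2) → 0 H
  atom 2: C, bond orders sum to 3 (valence 4) → 1 H
  atom 3: C, bond orders sum to 4 (valence 4) → 0 H
  atom 4: C, bond orders sum to 3 (valence 4) → 1 H
  atom 5: C, bond orders sum to 3 (valence 4) → 1 H
  atom 6: C, bond orders sum to 4 (valence 4) → 0 H
  atom 7: S, bond orders sum to 1 (valence 2) → 1 H
  atom 8: C, bond orders sum to 3 (valence 4) → 1 H
  atom 9: C, bond orders sum to 3 (valence 4) → 1 H
Totals → C:7, H:6, O:1, S:1.

C7H6OS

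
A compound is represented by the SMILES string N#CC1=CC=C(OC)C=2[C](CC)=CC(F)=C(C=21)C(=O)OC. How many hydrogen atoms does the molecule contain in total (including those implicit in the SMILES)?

Walk through each heavy atom and fill implicit hydrogens from standard valence (C 4, N 3, O 2, S 2, halogen 1):
  atom 1: N, bond orders sum to 3 (valence 3) → 0 H
  atom 2: C, bond orders sum to 4 (valence 4) → 0 H
  atom 3: C, bond orders sum to 4 (valence 4) → 0 H
  atom 4: C, bond orders sum to 3 (valence 4) → 1 H
  atom 5: C, bond orders sum to 3 (valence 4) → 1 H
  atom 6: C, bond orders sum to 4 (valence 4) → 0 H
  atom 7: O, bond orders sum to 2 (valence 2) → 0 H
  atom 8: C, bond orders sum to 1 (valence 4) → 3 H
  atom 9: C, bond orders sum to 4 (valence 4) → 0 H
  atom 10: C with explicit H count 0
  atom 11: C, bond orders sum to 2 (valence 4) → 2 H
  atom 12: C, bond orders sum to 1 (valence 4) → 3 H
  atom 13: C, bond orders sum to 3 (valence 4) → 1 H
  atom 14: C, bond orders sum to 4 (valence 4) → 0 H
  atom 15: F (halogen, monovalent) → 0 H
  atom 16: C, bond orders sum to 4 (valence 4) → 0 H
  atom 17: C, bond orders sum to 4 (valence 4) → 0 H
  atom 18: C, bond orders sum to 4 (valence 4) → 0 H
  atom 19: O, bond orders sum to 2 (valence 2) → 0 H
  atom 20: O, bond orders sum to 2 (valence 2) → 0 H
  atom 21: C, bond orders sum to 1 (valence 4) → 3 H
Total hydrogens: 14.

14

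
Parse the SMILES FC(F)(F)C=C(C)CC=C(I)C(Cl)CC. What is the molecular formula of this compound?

C10H13ClF3I

Walk through each heavy atom and fill implicit hydrogens from standard valence (C 4, N 3, O 2, S 2, halogen 1):
  atom 1: F (halogen, monovalent) → 0 H
  atom 2: C, bond orders sum to 4 (valence 4) → 0 H
  atom 3: F (halogen, monovalent) → 0 H
  atom 4: F (halogen, monovalent) → 0 H
  atom 5: C, bond orders sum to 3 (valence 4) → 1 H
  atom 6: C, bond orders sum to 4 (valence 4) → 0 H
  atom 7: C, bond orders sum to 1 (valence 4) → 3 H
  atom 8: C, bond orders sum to 2 (valence 4) → 2 H
  atom 9: C, bond orders sum to 3 (valence 4) → 1 H
  atom 10: C, bond orders sum to 4 (valence 4) → 0 H
  atom 11: I (halogen, monovalent) → 0 H
  atom 12: C, bond orders sum to 3 (valence 4) → 1 H
  atom 13: Cl (halogen, monovalent) → 0 H
  atom 14: C, bond orders sum to 2 (valence 4) → 2 H
  atom 15: C, bond orders sum to 1 (valence 4) → 3 H
Totals → C:10, H:13, Cl:1, F:3, I:1.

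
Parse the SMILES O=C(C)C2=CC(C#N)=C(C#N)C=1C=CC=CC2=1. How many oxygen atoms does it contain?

1

Scan the SMILES for O atoms (remember two-letter symbols like Cl and Br are single atoms).
Oxygen count: 1.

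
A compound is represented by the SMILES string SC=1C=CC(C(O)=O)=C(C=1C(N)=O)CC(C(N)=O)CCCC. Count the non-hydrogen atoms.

Every atom symbol written in the SMILES (organic subset) is one heavy atom; implicit H are not written.
Heavy atoms by element → C:15, N:2, O:4, S:1.
Total: 22.

22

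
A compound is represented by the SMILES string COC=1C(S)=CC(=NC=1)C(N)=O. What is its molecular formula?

Walk through each heavy atom and fill implicit hydrogens from standard valence (C 4, N 3, O 2, S 2, halogen 1):
  atom 1: C, bond orders sum to 1 (valence 4) → 3 H
  atom 2: O, bond orders sum to 2 (valence 2) → 0 H
  atom 3: C, bond orders sum to 4 (valence 4) → 0 H
  atom 4: C, bond orders sum to 4 (valence 4) → 0 H
  atom 5: S, bond orders sum to 1 (valence 2) → 1 H
  atom 6: C, bond orders sum to 3 (valence 4) → 1 H
  atom 7: C, bond orders sum to 4 (valence 4) → 0 H
  atom 8: N, bond orders sum to 3 (valence 3) → 0 H
  atom 9: C, bond orders sum to 3 (valence 4) → 1 H
  atom 10: C, bond orders sum to 4 (valence 4) → 0 H
  atom 11: N, bond orders sum to 1 (valence 3) → 2 H
  atom 12: O, bond orders sum to 2 (valence 2) → 0 H
Totals → C:7, H:8, N:2, O:2, S:1.

C7H8N2O2S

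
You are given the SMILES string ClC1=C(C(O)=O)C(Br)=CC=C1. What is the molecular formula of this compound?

Walk through each heavy atom and fill implicit hydrogens from standard valence (C 4, N 3, O 2, S 2, halogen 1):
  atom 1: Cl (halogen, monovalent) → 0 H
  atom 2: C, bond orders sum to 4 (valence 4) → 0 H
  atom 3: C, bond orders sum to 4 (valence 4) → 0 H
  atom 4: C, bond orders sum to 4 (valence 4) → 0 H
  atom 5: O, bond orders sum to 1 (valence 2) → 1 H
  atom 6: O, bond orders sum to 2 (valence 2) → 0 H
  atom 7: C, bond orders sum to 4 (valence 4) → 0 H
  atom 8: Br (halogen, monovalent) → 0 H
  atom 9: C, bond orders sum to 3 (valence 4) → 1 H
  atom 10: C, bond orders sum to 3 (valence 4) → 1 H
  atom 11: C, bond orders sum to 3 (valence 4) → 1 H
Totals → C:7, H:4, Br:1, Cl:1, O:2.
In Hill order: C7H4BrClO2.

C7H4BrClO2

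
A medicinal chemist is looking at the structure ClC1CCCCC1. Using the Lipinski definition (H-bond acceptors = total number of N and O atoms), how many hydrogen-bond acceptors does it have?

0

N atoms: 0; O atoms: 0.
Lipinski HBA = 0 + 0 = 0.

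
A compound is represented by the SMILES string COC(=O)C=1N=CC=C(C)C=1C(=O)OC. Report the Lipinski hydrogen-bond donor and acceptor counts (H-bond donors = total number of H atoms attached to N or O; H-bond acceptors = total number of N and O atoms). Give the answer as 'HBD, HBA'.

0, 5

Donors: find every N or O and count the H atoms it carries.
  atom 2 (O): bond orders sum to 2 → 0 H
  atom 4 (O): bond orders sum to 2 → 0 H
  atom 6 (N): bond orders sum to 3 → 0 H
  atom 13 (O): bond orders sum to 2 → 0 H
  atom 14 (O): bond orders sum to 2 → 0 H
Lipinski HBD = 0.
Acceptors: N atoms = 1, O atoms = 4 → HBA = 5.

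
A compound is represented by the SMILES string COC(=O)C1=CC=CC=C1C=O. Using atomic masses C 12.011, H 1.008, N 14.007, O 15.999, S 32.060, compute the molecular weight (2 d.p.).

First, the molecular formula is C9H8O3 (counting implicit H from valence).
  C: 9 × 12.011 = 108.099
  H: 8 × 1.008 = 8.064
  O: 3 × 15.999 = 47.997
Sum: 9×12.011 + 8×1.008 + 3×15.999 = 164.160 → 164.16 g/mol.

164.16 g/mol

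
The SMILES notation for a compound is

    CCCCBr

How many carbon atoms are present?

4

Count every carbon token in the SMILES (each C, including those in ring-closure positions and inside branches).
Carbon count: 4.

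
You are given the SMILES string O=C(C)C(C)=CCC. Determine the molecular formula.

C7H12O

Walk through each heavy atom and fill implicit hydrogens from standard valence (C 4, N 3, O 2, S 2, halogen 1):
  atom 1: O, bond orders sum to 2 (valence 2) → 0 H
  atom 2: C, bond orders sum to 4 (valence 4) → 0 H
  atom 3: C, bond orders sum to 1 (valence 4) → 3 H
  atom 4: C, bond orders sum to 4 (valence 4) → 0 H
  atom 5: C, bond orders sum to 1 (valence 4) → 3 H
  atom 6: C, bond orders sum to 3 (valence 4) → 1 H
  atom 7: C, bond orders sum to 2 (valence 4) → 2 H
  atom 8: C, bond orders sum to 1 (valence 4) → 3 H
Totals → C:7, H:12, O:1.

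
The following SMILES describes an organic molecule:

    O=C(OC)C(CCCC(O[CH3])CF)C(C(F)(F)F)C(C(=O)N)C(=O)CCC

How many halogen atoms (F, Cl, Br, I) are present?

Halogen atoms appear at heavy-atom positions 13, 16, 17, 18 (4×F).
Other groups present: 1 amide, 1 ester, 1 ether, 1 ketone.
Halogen count: 4.

4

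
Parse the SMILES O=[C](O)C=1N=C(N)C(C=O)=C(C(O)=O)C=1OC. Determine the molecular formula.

C9H8N2O6

Walk through each heavy atom and fill implicit hydrogens from standard valence (C 4, N 3, O 2, S 2, halogen 1):
  atom 1: O, bond orders sum to 2 (valence 2) → 0 H
  atom 2: C with explicit H count 0
  atom 3: O, bond orders sum to 1 (valence 2) → 1 H
  atom 4: C, bond orders sum to 4 (valence 4) → 0 H
  atom 5: N, bond orders sum to 3 (valence 3) → 0 H
  atom 6: C, bond orders sum to 4 (valence 4) → 0 H
  atom 7: N, bond orders sum to 1 (valence 3) → 2 H
  atom 8: C, bond orders sum to 4 (valence 4) → 0 H
  atom 9: C, bond orders sum to 3 (valence 4) → 1 H
  atom 10: O, bond orders sum to 2 (valence 2) → 0 H
  atom 11: C, bond orders sum to 4 (valence 4) → 0 H
  atom 12: C, bond orders sum to 4 (valence 4) → 0 H
  atom 13: O, bond orders sum to 1 (valence 2) → 1 H
  atom 14: O, bond orders sum to 2 (valence 2) → 0 H
  atom 15: C, bond orders sum to 4 (valence 4) → 0 H
  atom 16: O, bond orders sum to 2 (valence 2) → 0 H
  atom 17: C, bond orders sum to 1 (valence 4) → 3 H
Totals → C:9, H:8, N:2, O:6.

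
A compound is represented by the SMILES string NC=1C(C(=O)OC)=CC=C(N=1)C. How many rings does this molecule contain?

1

In SMILES, each pair of matching ring-closure digits denotes one ring-closing bond; the number of such bonds equals the number of independent rings.
Ring-closure bonds here: 1.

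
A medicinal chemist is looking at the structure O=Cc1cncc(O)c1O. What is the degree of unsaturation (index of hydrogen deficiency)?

5

Molecular formula: C6H5NO3.
DoU = (2C + 2 + N − H − X) / 2, where X is the halogen count and O/S are ignored.
    = (2·6 + 2 + 1 − 5 − 0) / 2 = 10 / 2 = 5.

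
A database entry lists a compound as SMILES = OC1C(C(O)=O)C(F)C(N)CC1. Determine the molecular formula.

Walk through each heavy atom and fill implicit hydrogens from standard valence (C 4, N 3, O 2, S 2, halogen 1):
  atom 1: O, bond orders sum to 1 (valence 2) → 1 H
  atom 2: C, bond orders sum to 3 (valence 4) → 1 H
  atom 3: C, bond orders sum to 3 (valence 4) → 1 H
  atom 4: C, bond orders sum to 4 (valence 4) → 0 H
  atom 5: O, bond orders sum to 1 (valence 2) → 1 H
  atom 6: O, bond orders sum to 2 (valence 2) → 0 H
  atom 7: C, bond orders sum to 3 (valence 4) → 1 H
  atom 8: F (halogen, monovalent) → 0 H
  atom 9: C, bond orders sum to 3 (valence 4) → 1 H
  atom 10: N, bond orders sum to 1 (valence 3) → 2 H
  atom 11: C, bond orders sum to 2 (valence 4) → 2 H
  atom 12: C, bond orders sum to 2 (valence 4) → 2 H
Totals → C:7, H:12, F:1, N:1, O:3.
In Hill order: C7H12FNO3.

C7H12FNO3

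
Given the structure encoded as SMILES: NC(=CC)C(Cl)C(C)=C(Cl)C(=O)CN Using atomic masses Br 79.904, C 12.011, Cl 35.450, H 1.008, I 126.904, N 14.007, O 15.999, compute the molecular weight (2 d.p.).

First, the molecular formula is C9H14Cl2N2O (counting implicit H from valence).
  C: 9 × 12.011 = 108.099
  Cl: 2 × 35.450 = 70.900
  H: 14 × 1.008 = 14.112
  N: 2 × 14.007 = 28.014
  O: 1 × 15.999 = 15.999
Sum: 9×12.011 + 2×35.450 + 14×1.008 + 2×14.007 + 1×15.999 = 237.124 → 237.12 g/mol.

237.12 g/mol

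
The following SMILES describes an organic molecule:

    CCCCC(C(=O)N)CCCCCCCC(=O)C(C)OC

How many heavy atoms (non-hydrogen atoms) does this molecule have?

Every atom symbol written in the SMILES (organic subset) is one heavy atom; implicit H are not written.
Heavy atoms by element → C:17, N:1, O:3.
Total: 21.

21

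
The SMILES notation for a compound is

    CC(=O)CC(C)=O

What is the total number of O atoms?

Scan the SMILES for O atoms (remember two-letter symbols like Cl and Br are single atoms).
Oxygen count: 2.

2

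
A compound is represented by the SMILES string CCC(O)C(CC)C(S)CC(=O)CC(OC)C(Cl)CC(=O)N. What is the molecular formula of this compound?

C15H28ClNO4S

Walk through each heavy atom and fill implicit hydrogens from standard valence (C 4, N 3, O 2, S 2, halogen 1):
  atom 1: C, bond orders sum to 1 (valence 4) → 3 H
  atom 2: C, bond orders sum to 2 (valence 4) → 2 H
  atom 3: C, bond orders sum to 3 (valence 4) → 1 H
  atom 4: O, bond orders sum to 1 (valence 2) → 1 H
  atom 5: C, bond orders sum to 3 (valence 4) → 1 H
  atom 6: C, bond orders sum to 2 (valence 4) → 2 H
  atom 7: C, bond orders sum to 1 (valence 4) → 3 H
  atom 8: C, bond orders sum to 3 (valence 4) → 1 H
  atom 9: S, bond orders sum to 1 (valence 2) → 1 H
  atom 10: C, bond orders sum to 2 (valence 4) → 2 H
  atom 11: C, bond orders sum to 4 (valence 4) → 0 H
  atom 12: O, bond orders sum to 2 (valence 2) → 0 H
  atom 13: C, bond orders sum to 2 (valence 4) → 2 H
  atom 14: C, bond orders sum to 3 (valence 4) → 1 H
  atom 15: O, bond orders sum to 2 (valence 2) → 0 H
  atom 16: C, bond orders sum to 1 (valence 4) → 3 H
  atom 17: C, bond orders sum to 3 (valence 4) → 1 H
  atom 18: Cl (halogen, monovalent) → 0 H
  atom 19: C, bond orders sum to 2 (valence 4) → 2 H
  atom 20: C, bond orders sum to 4 (valence 4) → 0 H
  atom 21: O, bond orders sum to 2 (valence 2) → 0 H
  atom 22: N, bond orders sum to 1 (valence 3) → 2 H
Totals → C:15, H:28, Cl:1, N:1, O:4, S:1.
In Hill order: C15H28ClNO4S.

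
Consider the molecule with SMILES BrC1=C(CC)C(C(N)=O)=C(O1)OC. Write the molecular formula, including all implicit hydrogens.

Walk through each heavy atom and fill implicit hydrogens from standard valence (C 4, N 3, O 2, S 2, halogen 1):
  atom 1: Br (halogen, monovalent) → 0 H
  atom 2: C, bond orders sum to 4 (valence 4) → 0 H
  atom 3: C, bond orders sum to 4 (valence 4) → 0 H
  atom 4: C, bond orders sum to 2 (valence 4) → 2 H
  atom 5: C, bond orders sum to 1 (valence 4) → 3 H
  atom 6: C, bond orders sum to 4 (valence 4) → 0 H
  atom 7: C, bond orders sum to 4 (valence 4) → 0 H
  atom 8: N, bond orders sum to 1 (valence 3) → 2 H
  atom 9: O, bond orders sum to 2 (valence 2) → 0 H
  atom 10: C, bond orders sum to 4 (valence 4) → 0 H
  atom 11: O, bond orders sum to 2 (valence 2) → 0 H
  atom 12: O, bond orders sum to 2 (valence 2) → 0 H
  atom 13: C, bond orders sum to 1 (valence 4) → 3 H
Totals → C:8, H:10, Br:1, N:1, O:3.
In Hill order: C8H10BrNO3.

C8H10BrNO3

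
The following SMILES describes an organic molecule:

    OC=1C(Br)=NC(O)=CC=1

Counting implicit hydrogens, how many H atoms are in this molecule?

Walk through each heavy atom and fill implicit hydrogens from standard valence (C 4, N 3, O 2, S 2, halogen 1):
  atom 1: O, bond orders sum to 1 (valence 2) → 1 H
  atom 2: C, bond orders sum to 4 (valence 4) → 0 H
  atom 3: C, bond orders sum to 4 (valence 4) → 0 H
  atom 4: Br (halogen, monovalent) → 0 H
  atom 5: N, bond orders sum to 3 (valence 3) → 0 H
  atom 6: C, bond orders sum to 4 (valence 4) → 0 H
  atom 7: O, bond orders sum to 1 (valence 2) → 1 H
  atom 8: C, bond orders sum to 3 (valence 4) → 1 H
  atom 9: C, bond orders sum to 3 (valence 4) → 1 H
Total hydrogens: 4.

4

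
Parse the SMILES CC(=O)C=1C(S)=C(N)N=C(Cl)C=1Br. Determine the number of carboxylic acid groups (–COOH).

0

Scan the SMILES for the carboxylic acid motif — none present.
Groups that are present: 1 ketone, 1 primary amine, 1 thiol.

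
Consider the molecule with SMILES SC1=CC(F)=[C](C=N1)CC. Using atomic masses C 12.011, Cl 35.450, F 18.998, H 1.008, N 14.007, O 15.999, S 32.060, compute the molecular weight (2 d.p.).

157.21 g/mol

First, the molecular formula is C7H8FNS (counting implicit H from valence).
  C: 7 × 12.011 = 84.077
  F: 1 × 18.998 = 18.998
  H: 8 × 1.008 = 8.064
  N: 1 × 14.007 = 14.007
  S: 1 × 32.060 = 32.060
Sum: 7×12.011 + 1×18.998 + 8×1.008 + 1×14.007 + 1×32.060 = 157.206 → 157.21 g/mol.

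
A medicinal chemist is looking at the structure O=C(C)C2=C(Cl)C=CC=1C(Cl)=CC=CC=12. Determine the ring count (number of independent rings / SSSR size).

2

In SMILES, each pair of matching ring-closure digits denotes one ring-closing bond; the number of such bonds equals the number of independent rings.
Ring-closure bonds here: 2.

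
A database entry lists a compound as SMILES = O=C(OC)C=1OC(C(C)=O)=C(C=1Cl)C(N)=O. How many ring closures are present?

In SMILES, each pair of matching ring-closure digits denotes one ring-closing bond; the number of such bonds equals the number of independent rings.
Ring-closure bonds here: 1.

1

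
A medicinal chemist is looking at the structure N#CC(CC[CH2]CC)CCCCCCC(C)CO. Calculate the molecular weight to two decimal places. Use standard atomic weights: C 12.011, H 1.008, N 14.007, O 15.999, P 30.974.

First, the molecular formula is C16H31NO (counting implicit H from valence).
  C: 16 × 12.011 = 192.176
  H: 31 × 1.008 = 31.248
  N: 1 × 14.007 = 14.007
  O: 1 × 15.999 = 15.999
Sum: 16×12.011 + 31×1.008 + 1×14.007 + 1×15.999 = 253.430 → 253.43 g/mol.

253.43 g/mol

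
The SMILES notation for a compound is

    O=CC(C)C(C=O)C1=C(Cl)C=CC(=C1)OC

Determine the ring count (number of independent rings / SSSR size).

1

In SMILES, each pair of matching ring-closure digits denotes one ring-closing bond; the number of such bonds equals the number of independent rings.
Ring-closure bonds here: 1.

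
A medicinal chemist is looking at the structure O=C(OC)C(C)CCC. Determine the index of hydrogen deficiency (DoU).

1

Molecular formula: C7H14O2.
DoU = (2C + 2 + N − H − X) / 2, where X is the halogen count and O/S are ignored.
    = (2·7 + 2 + 0 − 14 − 0) / 2 = 2 / 2 = 1.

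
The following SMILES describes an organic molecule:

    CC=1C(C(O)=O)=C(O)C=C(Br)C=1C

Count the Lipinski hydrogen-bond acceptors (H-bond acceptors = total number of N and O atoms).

3

N atoms: 0; O atoms: 3.
Lipinski HBA = 0 + 3 = 3.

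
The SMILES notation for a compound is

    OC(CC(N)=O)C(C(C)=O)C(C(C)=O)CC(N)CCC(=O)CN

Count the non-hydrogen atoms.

Every atom symbol written in the SMILES (organic subset) is one heavy atom; implicit H are not written.
Heavy atoms by element → C:15, N:3, O:5.
Total: 23.

23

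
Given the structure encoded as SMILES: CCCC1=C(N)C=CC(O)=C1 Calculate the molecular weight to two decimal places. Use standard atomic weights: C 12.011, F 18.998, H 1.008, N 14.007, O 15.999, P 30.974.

First, the molecular formula is C9H13NO (counting implicit H from valence).
  C: 9 × 12.011 = 108.099
  H: 13 × 1.008 = 13.104
  N: 1 × 14.007 = 14.007
  O: 1 × 15.999 = 15.999
Sum: 9×12.011 + 13×1.008 + 1×14.007 + 1×15.999 = 151.209 → 151.21 g/mol.

151.21 g/mol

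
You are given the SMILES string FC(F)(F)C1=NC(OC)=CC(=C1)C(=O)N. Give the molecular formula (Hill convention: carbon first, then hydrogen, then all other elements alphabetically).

Walk through each heavy atom and fill implicit hydrogens from standard valence (C 4, N 3, O 2, S 2, halogen 1):
  atom 1: F (halogen, monovalent) → 0 H
  atom 2: C, bond orders sum to 4 (valence 4) → 0 H
  atom 3: F (halogen, monovalent) → 0 H
  atom 4: F (halogen, monovalent) → 0 H
  atom 5: C, bond orders sum to 4 (valence 4) → 0 H
  atom 6: N, bond orders sum to 3 (valence 3) → 0 H
  atom 7: C, bond orders sum to 4 (valence 4) → 0 H
  atom 8: O, bond orders sum to 2 (valence 2) → 0 H
  atom 9: C, bond orders sum to 1 (valence 4) → 3 H
  atom 10: C, bond orders sum to 3 (valence 4) → 1 H
  atom 11: C, bond orders sum to 4 (valence 4) → 0 H
  atom 12: C, bond orders sum to 3 (valence 4) → 1 H
  atom 13: C, bond orders sum to 4 (valence 4) → 0 H
  atom 14: O, bond orders sum to 2 (valence 2) → 0 H
  atom 15: N, bond orders sum to 1 (valence 3) → 2 H
Totals → C:8, H:7, F:3, N:2, O:2.
In Hill order: C8H7F3N2O2.

C8H7F3N2O2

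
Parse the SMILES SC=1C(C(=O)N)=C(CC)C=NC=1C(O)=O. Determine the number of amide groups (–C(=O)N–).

1

The amide motif appears at heavy-atom position 4 in the SMILES.
Other groups present: 1 carboxylic acid, 1 thiol.
Amide count: 1.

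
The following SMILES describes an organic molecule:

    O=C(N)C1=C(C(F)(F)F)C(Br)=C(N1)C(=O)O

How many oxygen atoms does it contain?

3

Scan the SMILES for O atoms (remember two-letter symbols like Cl and Br are single atoms).
Oxygen count: 3.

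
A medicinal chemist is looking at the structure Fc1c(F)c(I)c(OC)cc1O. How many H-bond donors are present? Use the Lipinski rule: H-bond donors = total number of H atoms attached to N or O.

Donors: find every N or O and count the H atoms it carries.
  atom 8 (O): bond orders sum to 2 → 0 H
  atom 12 (O): bond orders sum to 1 → 1 H
Lipinski HBD = 1.

1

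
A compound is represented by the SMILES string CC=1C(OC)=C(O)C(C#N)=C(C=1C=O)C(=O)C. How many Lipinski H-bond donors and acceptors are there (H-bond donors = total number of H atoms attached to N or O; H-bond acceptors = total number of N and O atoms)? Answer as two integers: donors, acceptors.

Donors: find every N or O and count the H atoms it carries.
  atom 4 (O): bond orders sum to 2 → 0 H
  atom 7 (O): bond orders sum to 1 → 1 H
  atom 10 (N): bond orders sum to 3 → 0 H
  atom 14 (O): bond orders sum to 2 → 0 H
  atom 16 (O): bond orders sum to 2 → 0 H
Lipinski HBD = 1.
Acceptors: N atoms = 1, O atoms = 4 → HBA = 5.

1, 5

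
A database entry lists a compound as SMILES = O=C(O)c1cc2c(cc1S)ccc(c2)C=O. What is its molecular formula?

C12H8O3S

Walk through each heavy atom and fill implicit hydrogens from standard valence (C 4, N 3, O 2, S 2, halogen 1); for lowercase aromatic atoms, an aromatic c carries 1 H when it has two neighbours and 0 H with three, and aromatic n carries 0 H:
  atom 1: O, bond orders sum to 2 (valence 2) → 0 H
  atom 2: C, bond orders sum to 4 (valence 4) → 0 H
  atom 3: O, bond orders sum to 1 (valence 2) → 1 H
  atom 4: aromatic c, 3 neighbours → 0 H
  atom 5: aromatic c, 2 neighbours → 1 H
  atom 6: aromatic c, 3 neighbours → 0 H
  atom 7: aromatic c, 3 neighbours → 0 H
  atom 8: aromatic c, 2 neighbours → 1 H
  atom 9: aromatic c, 3 neighbours → 0 H
  atom 10: S, bond orders sum to 1 (valence 2) → 1 H
  atom 11: aromatic c, 2 neighbours → 1 H
  atom 12: aromatic c, 2 neighbours → 1 H
  atom 13: aromatic c, 3 neighbours → 0 H
  atom 14: aromatic c, 2 neighbours → 1 H
  atom 15: C, bond orders sum to 3 (valence 4) → 1 H
  atom 16: O, bond orders sum to 2 (valence 2) → 0 H
Totals → C:12, H:8, O:3, S:1.
In Hill order: C12H8O3S.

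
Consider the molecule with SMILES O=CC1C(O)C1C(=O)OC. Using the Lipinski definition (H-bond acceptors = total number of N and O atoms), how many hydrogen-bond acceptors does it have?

4

N atoms: 0; O atoms: 4.
Lipinski HBA = 0 + 4 = 4.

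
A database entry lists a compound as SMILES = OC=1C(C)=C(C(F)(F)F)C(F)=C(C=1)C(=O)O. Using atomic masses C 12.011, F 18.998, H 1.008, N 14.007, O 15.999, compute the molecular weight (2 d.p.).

First, the molecular formula is C9H6F4O3 (counting implicit H from valence).
  C: 9 × 12.011 = 108.099
  F: 4 × 18.998 = 75.992
  H: 6 × 1.008 = 6.048
  O: 3 × 15.999 = 47.997
Sum: 9×12.011 + 4×18.998 + 6×1.008 + 3×15.999 = 238.136 → 238.14 g/mol.

238.14 g/mol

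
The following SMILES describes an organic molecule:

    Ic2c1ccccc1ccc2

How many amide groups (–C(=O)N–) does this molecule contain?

0

Scan the SMILES for the amide motif — none present.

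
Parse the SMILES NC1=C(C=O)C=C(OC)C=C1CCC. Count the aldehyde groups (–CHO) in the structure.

The aldehyde motif appears at heavy-atom position 4 in the SMILES.
Other groups present: 1 ether, 1 primary amine.
Aldehyde count: 1.

1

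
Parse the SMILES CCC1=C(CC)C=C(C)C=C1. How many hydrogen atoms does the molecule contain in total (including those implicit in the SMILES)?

16

Walk through each heavy atom and fill implicit hydrogens from standard valence (C 4, N 3, O 2, S 2, halogen 1):
  atom 1: C, bond orders sum to 1 (valence 4) → 3 H
  atom 2: C, bond orders sum to 2 (valence 4) → 2 H
  atom 3: C, bond orders sum to 4 (valence 4) → 0 H
  atom 4: C, bond orders sum to 4 (valence 4) → 0 H
  atom 5: C, bond orders sum to 2 (valence 4) → 2 H
  atom 6: C, bond orders sum to 1 (valence 4) → 3 H
  atom 7: C, bond orders sum to 3 (valence 4) → 1 H
  atom 8: C, bond orders sum to 4 (valence 4) → 0 H
  atom 9: C, bond orders sum to 1 (valence 4) → 3 H
  atom 10: C, bond orders sum to 3 (valence 4) → 1 H
  atom 11: C, bond orders sum to 3 (valence 4) → 1 H
Total hydrogens: 16.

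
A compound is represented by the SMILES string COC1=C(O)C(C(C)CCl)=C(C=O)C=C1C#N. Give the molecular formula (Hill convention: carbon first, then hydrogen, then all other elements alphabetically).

Walk through each heavy atom and fill implicit hydrogens from standard valence (C 4, N 3, O 2, S 2, halogen 1):
  atom 1: C, bond orders sum to 1 (valence 4) → 3 H
  atom 2: O, bond orders sum to 2 (valence 2) → 0 H
  atom 3: C, bond orders sum to 4 (valence 4) → 0 H
  atom 4: C, bond orders sum to 4 (valence 4) → 0 H
  atom 5: O, bond orders sum to 1 (valence 2) → 1 H
  atom 6: C, bond orders sum to 4 (valence 4) → 0 H
  atom 7: C, bond orders sum to 3 (valence 4) → 1 H
  atom 8: C, bond orders sum to 1 (valence 4) → 3 H
  atom 9: C, bond orders sum to 2 (valence 4) → 2 H
  atom 10: Cl (halogen, monovalent) → 0 H
  atom 11: C, bond orders sum to 4 (valence 4) → 0 H
  atom 12: C, bond orders sum to 3 (valence 4) → 1 H
  atom 13: O, bond orders sum to 2 (valence 2) → 0 H
  atom 14: C, bond orders sum to 3 (valence 4) → 1 H
  atom 15: C, bond orders sum to 4 (valence 4) → 0 H
  atom 16: C, bond orders sum to 4 (valence 4) → 0 H
  atom 17: N, bond orders sum to 3 (valence 3) → 0 H
Totals → C:12, H:12, Cl:1, N:1, O:3.
In Hill order: C12H12ClNO3.

C12H12ClNO3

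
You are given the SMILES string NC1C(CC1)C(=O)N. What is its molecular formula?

C5H10N2O

Walk through each heavy atom and fill implicit hydrogens from standard valence (C 4, N 3, O 2, S 2, halogen 1):
  atom 1: N, bond orders sum to 1 (valence 3) → 2 H
  atom 2: C, bond orders sum to 3 (valence 4) → 1 H
  atom 3: C, bond orders sum to 3 (valence 4) → 1 H
  atom 4: C, bond orders sum to 2 (valence 4) → 2 H
  atom 5: C, bond orders sum to 2 (valence 4) → 2 H
  atom 6: C, bond orders sum to 4 (valence 4) → 0 H
  atom 7: O, bond orders sum to 2 (valence 2) → 0 H
  atom 8: N, bond orders sum to 1 (valence 3) → 2 H
Totals → C:5, H:10, N:2, O:1.
In Hill order: C5H10N2O.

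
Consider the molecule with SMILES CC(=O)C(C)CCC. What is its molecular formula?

C7H14O

Walk through each heavy atom and fill implicit hydrogens from standard valence (C 4, N 3, O 2, S 2, halogen 1):
  atom 1: C, bond orders sum to 1 (valence 4) → 3 H
  atom 2: C, bond orders sum to 4 (valence 4) → 0 H
  atom 3: O, bond orders sum to 2 (valence 2) → 0 H
  atom 4: C, bond orders sum to 3 (valence 4) → 1 H
  atom 5: C, bond orders sum to 1 (valence 4) → 3 H
  atom 6: C, bond orders sum to 2 (valence 4) → 2 H
  atom 7: C, bond orders sum to 2 (valence 4) → 2 H
  atom 8: C, bond orders sum to 1 (valence 4) → 3 H
Totals → C:7, H:14, O:1.
In Hill order: C7H14O.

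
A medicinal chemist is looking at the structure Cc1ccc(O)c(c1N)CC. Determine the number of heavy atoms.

11

Every atom symbol written in the SMILES (organic subset) is one heavy atom; implicit H are not written.
Heavy atoms by element → C:9, N:1, O:1.
Total: 11.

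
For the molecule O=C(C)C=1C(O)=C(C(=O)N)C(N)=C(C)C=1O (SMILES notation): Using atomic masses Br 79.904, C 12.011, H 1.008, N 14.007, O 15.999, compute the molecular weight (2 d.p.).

First, the molecular formula is C10H12N2O4 (counting implicit H from valence).
  C: 10 × 12.011 = 120.110
  H: 12 × 1.008 = 12.096
  N: 2 × 14.007 = 28.014
  O: 4 × 15.999 = 63.996
Sum: 10×12.011 + 12×1.008 + 2×14.007 + 4×15.999 = 224.216 → 224.22 g/mol.

224.22 g/mol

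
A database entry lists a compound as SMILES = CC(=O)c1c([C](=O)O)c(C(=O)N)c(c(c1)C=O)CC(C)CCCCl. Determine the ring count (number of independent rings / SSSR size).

In SMILES, each pair of matching ring-closure digits denotes one ring-closing bond; the number of such bonds equals the number of independent rings.
Ring-closure bonds here: 1.

1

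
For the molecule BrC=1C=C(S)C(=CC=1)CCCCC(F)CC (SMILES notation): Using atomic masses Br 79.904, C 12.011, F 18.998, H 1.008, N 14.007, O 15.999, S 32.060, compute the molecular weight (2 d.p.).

305.25 g/mol

First, the molecular formula is C13H18BrFS (counting implicit H from valence).
  Br: 1 × 79.904 = 79.904
  C: 13 × 12.011 = 156.143
  F: 1 × 18.998 = 18.998
  H: 18 × 1.008 = 18.144
  S: 1 × 32.060 = 32.060
Sum: 1×79.904 + 13×12.011 + 1×18.998 + 18×1.008 + 1×32.060 = 305.249 → 305.25 g/mol.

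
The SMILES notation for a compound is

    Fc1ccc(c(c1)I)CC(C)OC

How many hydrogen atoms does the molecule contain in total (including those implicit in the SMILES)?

12

Walk through each heavy atom and fill implicit hydrogens from standard valence (C 4, N 3, O 2, S 2, halogen 1); for lowercase aromatic atoms, an aromatic c carries 1 H when it has two neighbours and 0 H with three, and aromatic n carries 0 H:
  atom 1: F (halogen, monovalent) → 0 H
  atom 2: aromatic c, 3 neighbours → 0 H
  atom 3: aromatic c, 2 neighbours → 1 H
  atom 4: aromatic c, 2 neighbours → 1 H
  atom 5: aromatic c, 3 neighbours → 0 H
  atom 6: aromatic c, 3 neighbours → 0 H
  atom 7: aromatic c, 2 neighbours → 1 H
  atom 8: I (halogen, monovalent) → 0 H
  atom 9: C, bond orders sum to 2 (valence 4) → 2 H
  atom 10: C, bond orders sum to 3 (valence 4) → 1 H
  atom 11: C, bond orders sum to 1 (valence 4) → 3 H
  atom 12: O, bond orders sum to 2 (valence 2) → 0 H
  atom 13: C, bond orders sum to 1 (valence 4) → 3 H
Total hydrogens: 12.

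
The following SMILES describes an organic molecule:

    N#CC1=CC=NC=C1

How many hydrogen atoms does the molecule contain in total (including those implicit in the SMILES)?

4

Walk through each heavy atom and fill implicit hydrogens from standard valence (C 4, N 3, O 2, S 2, halogen 1):
  atom 1: N, bond orders sum to 3 (valence 3) → 0 H
  atom 2: C, bond orders sum to 4 (valence 4) → 0 H
  atom 3: C, bond orders sum to 4 (valence 4) → 0 H
  atom 4: C, bond orders sum to 3 (valence 4) → 1 H
  atom 5: C, bond orders sum to 3 (valence 4) → 1 H
  atom 6: N, bond orders sum to 3 (valence 3) → 0 H
  atom 7: C, bond orders sum to 3 (valence 4) → 1 H
  atom 8: C, bond orders sum to 3 (valence 4) → 1 H
Total hydrogens: 4.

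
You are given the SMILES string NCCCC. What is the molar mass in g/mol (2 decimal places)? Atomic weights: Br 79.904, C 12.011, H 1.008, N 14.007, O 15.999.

73.14 g/mol

First, the molecular formula is C4H11N (counting implicit H from valence).
  C: 4 × 12.011 = 48.044
  H: 11 × 1.008 = 11.088
  N: 1 × 14.007 = 14.007
Sum: 4×12.011 + 11×1.008 + 1×14.007 = 73.139 → 73.14 g/mol.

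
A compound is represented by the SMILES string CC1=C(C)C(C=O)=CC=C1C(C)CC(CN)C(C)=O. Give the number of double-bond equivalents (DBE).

6

Molecular formula: C16H23NO2.
DoU = (2C + 2 + N − H − X) / 2, where X is the halogen count and O/S are ignored.
    = (2·16 + 2 + 1 − 23 − 0) / 2 = 12 / 2 = 6.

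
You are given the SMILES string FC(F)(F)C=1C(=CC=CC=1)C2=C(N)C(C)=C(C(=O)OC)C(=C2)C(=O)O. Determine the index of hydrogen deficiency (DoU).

10

Degree of unsaturation = (number of rings) + (number of π bonds).
Ring closures in the SMILES: 2.
π bonds: 8 double bonds (each 1 DoU) → 8 DoU from unsaturation.
Total DoU = 2 + 8 = 10.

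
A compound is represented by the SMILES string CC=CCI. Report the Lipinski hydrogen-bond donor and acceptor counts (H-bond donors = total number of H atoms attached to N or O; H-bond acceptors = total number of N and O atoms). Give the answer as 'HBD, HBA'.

0, 0

Donors: find every N or O and count the H atoms it carries.
  (no N or O atoms present)
Lipinski HBD = 0.
Acceptors: N atoms = 0, O atoms = 0 → HBA = 0.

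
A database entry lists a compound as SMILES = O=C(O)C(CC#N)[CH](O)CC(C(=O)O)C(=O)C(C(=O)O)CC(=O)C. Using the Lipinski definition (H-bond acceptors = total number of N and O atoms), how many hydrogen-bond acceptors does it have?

10

N atoms: 1; O atoms: 9.
Lipinski HBA = 1 + 9 = 10.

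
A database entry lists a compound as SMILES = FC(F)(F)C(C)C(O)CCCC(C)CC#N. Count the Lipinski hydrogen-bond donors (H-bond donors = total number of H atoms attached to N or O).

1

Donors: find every N or O and count the H atoms it carries.
  atom 8 (O): bond orders sum to 1 → 1 H
  atom 16 (N): bond orders sum to 3 → 0 H
Lipinski HBD = 1.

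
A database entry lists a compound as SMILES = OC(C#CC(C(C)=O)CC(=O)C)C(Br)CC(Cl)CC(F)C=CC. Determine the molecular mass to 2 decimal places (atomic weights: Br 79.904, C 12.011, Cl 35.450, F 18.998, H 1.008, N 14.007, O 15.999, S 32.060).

409.72 g/mol

First, the molecular formula is C17H23BrClFO3 (counting implicit H from valence).
  Br: 1 × 79.904 = 79.904
  C: 17 × 12.011 = 204.187
  Cl: 1 × 35.450 = 35.450
  F: 1 × 18.998 = 18.998
  H: 23 × 1.008 = 23.184
  O: 3 × 15.999 = 47.997
Sum: 1×79.904 + 17×12.011 + 1×35.450 + 1×18.998 + 23×1.008 + 3×15.999 = 409.720 → 409.72 g/mol.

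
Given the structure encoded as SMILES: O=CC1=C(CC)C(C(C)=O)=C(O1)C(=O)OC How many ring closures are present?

1

In SMILES, each pair of matching ring-closure digits denotes one ring-closing bond; the number of such bonds equals the number of independent rings.
Ring-closure bonds here: 1.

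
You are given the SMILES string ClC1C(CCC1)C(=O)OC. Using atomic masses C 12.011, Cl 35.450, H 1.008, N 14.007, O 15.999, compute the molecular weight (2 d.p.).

First, the molecular formula is C7H11ClO2 (counting implicit H from valence).
  C: 7 × 12.011 = 84.077
  Cl: 1 × 35.450 = 35.450
  H: 11 × 1.008 = 11.088
  O: 2 × 15.999 = 31.998
Sum: 7×12.011 + 1×35.450 + 11×1.008 + 2×15.999 = 162.613 → 162.61 g/mol.

162.61 g/mol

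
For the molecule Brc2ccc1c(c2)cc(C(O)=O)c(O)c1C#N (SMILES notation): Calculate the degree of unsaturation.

10

Molecular formula: C12H6BrNO3.
DoU = (2C + 2 + N − H − X) / 2, where X is the halogen count and O/S are ignored.
    = (2·12 + 2 + 1 − 6 − 1) / 2 = 20 / 2 = 10.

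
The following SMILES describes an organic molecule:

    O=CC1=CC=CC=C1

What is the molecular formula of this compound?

C7H6O

Walk through each heavy atom and fill implicit hydrogens from standard valence (C 4, N 3, O 2, S 2, halogen 1):
  atom 1: O, bond orders sum to 2 (valence 2) → 0 H
  atom 2: C, bond orders sum to 3 (valence 4) → 1 H
  atom 3: C, bond orders sum to 4 (valence 4) → 0 H
  atom 4: C, bond orders sum to 3 (valence 4) → 1 H
  atom 5: C, bond orders sum to 3 (valence 4) → 1 H
  atom 6: C, bond orders sum to 3 (valence 4) → 1 H
  atom 7: C, bond orders sum to 3 (valence 4) → 1 H
  atom 8: C, bond orders sum to 3 (valence 4) → 1 H
Totals → C:7, H:6, O:1.
In Hill order: C7H6O.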